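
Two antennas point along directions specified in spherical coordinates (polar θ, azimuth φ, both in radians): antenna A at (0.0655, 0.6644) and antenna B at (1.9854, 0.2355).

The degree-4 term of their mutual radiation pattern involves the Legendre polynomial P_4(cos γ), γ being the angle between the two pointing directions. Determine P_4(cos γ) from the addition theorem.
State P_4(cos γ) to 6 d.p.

-0.014005

Addition theorem: P_4(cos γ) = (4π/9) Σ_m Y*_{lm}(Ω₁) Y_{lm}(Ω₂), m = −4…4:
  term(m=-4) = -0.00000 + 0.00000j   from Y*(Ω₁)=-0.00001 + 0.00000j, Y(Ω₂)=0.18267 - 0.25117j
  term(m=-3) = -0.00004 - 0.00013j   from Y*(Ω₁)=-0.00014 + 0.00032j, Y(Ω₂)=-0.29407 + 0.25097j
  term(m=-2) = 0.00021 + 0.00025j   from Y*(Ω₁)=0.00205 + 0.00831j, Y(Ω₂)=0.03393 - 0.01728j
  term(m=-1) = 0.03627 + 0.01659j   from Y*(Ω₁)=0.09657 + 0.07564j, Y(Ω₂)=0.31618 - 0.07587j
  term(m=+0) = -0.08293 + 0.00000j   from Y*(Ω₁)=0.82822 + 0.00000j, Y(Ω₂)=-0.10013 + 0.00000j
  term(m=+1) = 0.03627 - 0.01659j   from Y*(Ω₁)=-0.09657 + 0.07564j, Y(Ω₂)=-0.31618 - 0.07587j
  term(m=+2) = 0.00021 - 0.00025j   from Y*(Ω₁)=0.00205 - 0.00831j, Y(Ω₂)=0.03393 + 0.01728j
  term(m=+3) = -0.00004 + 0.00013j   from Y*(Ω₁)=0.00014 + 0.00032j, Y(Ω₂)=0.29407 + 0.25097j
  term(m=+4) = -0.00000 - 0.00000j   from Y*(Ω₁)=-0.00001 - 0.00000j, Y(Ω₂)=0.18267 + 0.25117j
Σ over m = -0.01003 - 0.00000j; ×(4π/9) → -0.01401 - 0.00000j. Real part: -0.014005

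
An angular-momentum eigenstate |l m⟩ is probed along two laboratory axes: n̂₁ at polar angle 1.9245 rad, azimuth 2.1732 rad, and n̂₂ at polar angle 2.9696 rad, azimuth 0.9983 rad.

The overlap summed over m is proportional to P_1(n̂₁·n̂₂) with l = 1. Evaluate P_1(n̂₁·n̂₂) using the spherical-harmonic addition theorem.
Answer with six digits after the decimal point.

Term-by-term m-sum for l=1 (normalisation 4π/3 = 4.188790):
  term(m=-1) = 0.00739 + 0.01768j   from Y*(Ω₁)=-0.18365 + 0.26706j, Y(Ω₂)=0.03203 - 0.04970j
  term(m=+0) = 0.08147 + 0.00000j   from Y*(Ω₁)=-0.16924 + 0.00000j, Y(Ω₂)=-0.48139 + 0.00000j
  term(m=+1) = 0.00739 - 0.01768j   from Y*(Ω₁)=0.18365 + 0.26706j, Y(Ω₂)=-0.03203 - 0.04970j
Accumulated sum 0.09625 + 0.00000j; after 4π/(2l+1) scaling, 0.40318 + 0.00000j ⇒ P_1 = 0.403178

0.403178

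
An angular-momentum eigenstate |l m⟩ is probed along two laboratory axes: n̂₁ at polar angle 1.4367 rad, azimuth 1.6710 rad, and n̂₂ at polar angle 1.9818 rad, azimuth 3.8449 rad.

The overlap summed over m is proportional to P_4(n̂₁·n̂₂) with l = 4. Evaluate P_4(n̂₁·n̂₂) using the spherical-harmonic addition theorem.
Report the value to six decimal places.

-0.380210

Summing Y*_{l m}(θ₁,φ₁)·Y_{l m}(θ₂,φ₂) over m ∈ [−4, 4]; prefactor 4π/(2·4+1) = 1.396263:
  m=-4: Y*=+0.393023+0.166545i  Y=-0.295833-0.100789i  product -0.099483-0.088882i
  m=-3: Y*=+0.048228-0.155571i  Y=-0.197785-0.330611i  product -0.060972+0.014825i
  m=-2: Y*=+0.281684+0.057220i  Y=+0.005393-0.032551i  product +0.003382-0.008861i
  m=-1: Y*=+0.018027-0.179298i  Y=-0.248800+0.210972i  product +0.033342+0.048412i
  m=+0: Y*=+0.261814-0.000000i  Y=-0.094882+0.000000i  product -0.024841+0.000000i
  m=+1: Y*=-0.018027-0.179298i  Y=+0.248800+0.210972i  product +0.033342-0.048412i
  m=+2: Y*=+0.281684-0.057220i  Y=+0.005393+0.032551i  product +0.003382+0.008861i
  m=+3: Y*=-0.048228-0.155571i  Y=+0.197785-0.330611i  product -0.060972-0.014825i
  m=+4: Y*=+0.393023-0.166545i  Y=-0.295833+0.100789i  product -0.099483+0.088882i
Total Σ_m = -0.272305+0.000000i. Multiply by 1.396263: -0.380210+0.000000i. P_4(cos γ) = -0.380210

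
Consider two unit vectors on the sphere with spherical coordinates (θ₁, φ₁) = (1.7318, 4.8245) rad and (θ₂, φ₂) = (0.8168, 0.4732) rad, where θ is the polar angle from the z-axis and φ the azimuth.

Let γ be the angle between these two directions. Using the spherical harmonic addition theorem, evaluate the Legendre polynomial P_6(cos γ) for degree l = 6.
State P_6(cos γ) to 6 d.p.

Expand P_6 via completeness: Σ_{m} conj(Y_{6,m}) at Ω₁ times Y_{6,m} at Ω₂ —
  m=-6: Y*=-0.349462-0.278382i  Y=-0.069195-0.021586i  product +0.018172+0.026806i
  m=-5: Y*=-0.133640+0.212896i  Y=-0.168361-0.165091i  product +0.057647-0.013781i
  m=-4: Y*=-0.218917-0.105329i  Y=-0.132463-0.397054i  product -0.012823+0.100874i
  m=-3: Y*=-0.090059+0.257595i  Y=+0.056060-0.367947i  product +0.089733+0.047578i
  m=-2: Y*=-0.173010-0.039456i  Y=-0.019044+0.026429i  product +0.004338-0.003821i
  m=-1: Y*=-0.031002+0.275368i  Y=-0.331515+0.169735i  product -0.036462-0.096551i
  m=+0: Y*=-0.159287-0.000000i  Y=-0.076147+0.000000i  product +0.012129+0.000000i
  m=+1: Y*=+0.031002+0.275368i  Y=+0.331515+0.169735i  product -0.036462+0.096551i
  m=+2: Y*=-0.173010+0.039456i  Y=-0.019044-0.026429i  product +0.004338+0.003821i
  m=+3: Y*=+0.090059+0.257595i  Y=-0.056060-0.367947i  product +0.089733-0.047578i
  m=+4: Y*=-0.218917+0.105329i  Y=-0.132463+0.397054i  product -0.012823-0.100874i
  m=+5: Y*=+0.133640+0.212896i  Y=+0.168361-0.165091i  product +0.057647+0.013781i
  m=+6: Y*=-0.349462+0.278382i  Y=-0.069195+0.021586i  product +0.018172-0.026806i
Total Σ_m = +0.253337-0.000000i. Multiply by 0.966644: +0.244886-0.000000i. P_6(cos γ) = 0.244886

0.244886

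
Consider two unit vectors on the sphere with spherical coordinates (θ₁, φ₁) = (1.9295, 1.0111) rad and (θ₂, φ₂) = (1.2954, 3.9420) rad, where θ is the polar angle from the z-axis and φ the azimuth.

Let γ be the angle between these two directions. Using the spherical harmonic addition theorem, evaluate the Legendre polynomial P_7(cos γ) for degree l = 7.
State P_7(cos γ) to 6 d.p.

-0.441894

Summing Y*_{l m}(θ₁,φ₁)·Y_{l m}(θ₂,φ₂) over m ∈ [−7, 7]; prefactor 4π/(2·7+1) = 0.837758:
  term(m=-7) = (-0.011553, -0.120036)   from Y*(Ω₁)=(0.221090, 0.225159), Y(Ω₂)=(-0.297069, -0.240392)
  term(m=-6) = (-0.053991, -0.170520)   from Y*(Ω₁)=(-0.432335, 0.095130), Y(Ω₂)=(0.036337, 0.402411)
  term(m=-5) = (0.000922, 0.001620)   from Y*(Ω₁)=(0.053503, -0.149766), Y(Ω₂)=(-0.007645, 0.008888)
  term(m=-4) = (-0.064266, -0.072099)   from Y*(Ω₁)=(-0.171468, -0.217328), Y(Ω₂)=(0.348268, -0.020934)
  term(m=-3) = (-0.023507, -0.017214)   from Y*(Ω₁)=(0.267452, -0.029077), Y(Ω₂)=(-0.079949, -0.073055)
  term(m=-2) = (-0.047872, -0.021458)   from Y*(Ω₁)=(0.075947, -0.156661), Y(Ω₂)=(-0.009044, -0.301190)
  term(m=-1) = (-0.043345, -0.009270)   from Y*(Ω₁)=(0.156307, 0.249481), Y(Ω₂)=(-0.104852, 0.108048)
  term(m=+0) = (-0.040250, 0.000000)   from Y*(Ω₁)=(0.141462, -0.000000), Y(Ω₂)=(-0.284526, 0.000000)
  term(m=+1) = (-0.043345, 0.009270)   from Y*(Ω₁)=(-0.156307, 0.249481), Y(Ω₂)=(0.104852, 0.108048)
  term(m=+2) = (-0.047872, 0.021458)   from Y*(Ω₁)=(0.075947, 0.156661), Y(Ω₂)=(-0.009044, 0.301190)
  term(m=+3) = (-0.023507, 0.017214)   from Y*(Ω₁)=(-0.267452, -0.029077), Y(Ω₂)=(0.079949, -0.073055)
  term(m=+4) = (-0.064266, 0.072099)   from Y*(Ω₁)=(-0.171468, 0.217328), Y(Ω₂)=(0.348268, 0.020934)
  term(m=+5) = (0.000922, -0.001620)   from Y*(Ω₁)=(-0.053503, -0.149766), Y(Ω₂)=(0.007645, 0.008888)
  term(m=+6) = (-0.053991, 0.170520)   from Y*(Ω₁)=(-0.432335, -0.095130), Y(Ω₂)=(0.036337, -0.402411)
  term(m=+7) = (-0.011553, 0.120036)   from Y*(Ω₁)=(-0.221090, 0.225159), Y(Ω₂)=(0.297069, -0.240392)
Accumulated sum (-0.527473, 0.000000); after 4π/(2l+1) scaling, (-0.441894, 0.000000) ⇒ P_7 = -0.441894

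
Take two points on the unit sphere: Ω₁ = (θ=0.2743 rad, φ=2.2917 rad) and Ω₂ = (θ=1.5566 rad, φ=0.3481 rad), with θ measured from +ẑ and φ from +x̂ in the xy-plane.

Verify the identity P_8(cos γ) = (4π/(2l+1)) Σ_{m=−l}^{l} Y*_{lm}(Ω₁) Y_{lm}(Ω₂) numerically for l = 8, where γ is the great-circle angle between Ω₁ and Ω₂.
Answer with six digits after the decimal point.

Expand P_8 via completeness: Σ_{m} conj(Y_{8,m}) at Ω₁ times Y_{8,m} at Ω₂ —
  [-8]  conj(Y_{8,-8})(Ω₁) = (0.000013, -0.000007) ; Y_{8,-8}(Ω₂) = (-0.482579, -0.179879) ; Δ = (-0.000008, 0.000001)
  [-7]  conj(Y_{8,-7})(Ω₁) = (-0.000201, -0.000070) ; Y_{8,-7}(Ω₂) = (-0.022277, -0.018951) ; Δ = (0.000003, 0.000005)
  [-6]  conj(Y_{8,-6})(Ω₁) = (0.000724, 0.001776) ; Y_{8,-6}(Ω₂) = (0.185640, 0.325885) ; Δ = (-0.000444, 0.000566)
  [-5]  conj(Y_{8,-5})(Ω₁) = (0.005556, -0.011132) ; Y_{8,-5}(Ω₂) = (0.005840, 0.034081) ; Δ = (0.000412, 0.000124)
  [-4]  conj(Y_{8,-4})(Ω₁) = (-0.057616, 0.015202) ; Y_{8,-4}(Ω₂) = (0.059692, -0.331046) ; Δ = (0.001593, 0.019981)
  [-3]  conj(Y_{8,-3})(Ω₁) = (0.171886, 0.115565) ; Y_{8,-3}(Ω₂) = (0.018654, -0.032095) ; Δ = (0.006915, -0.003361)
  [-2]  conj(Y_{8,-2})(Ω₁) = (-0.062618, -0.482760) ; Y_{8,-2}(Ω₂) = (-0.245792, 0.205437) ; Δ = (0.114568, 0.105795)
  [-1]  conj(Y_{8,-1})(Ω₁) = (-0.413180, 0.470235) ; Y_{8,-1}(Ω₂) = (-0.035928, 0.013038) ; Δ = (0.008714, -0.022282)
  [+0]  conj(Y_{8,0})(Ω₁) = (0.044334, -0.000000) ; Y_{8,0}(Ω₂) = (0.315732, 0.000000) ; Δ = (0.013998, 0.000000)
  [+1]  conj(Y_{8,1})(Ω₁) = (0.413180, 0.470235) ; Y_{8,1}(Ω₂) = (0.035928, 0.013038) ; Δ = (0.008714, 0.022282)
  [+2]  conj(Y_{8,2})(Ω₁) = (-0.062618, 0.482760) ; Y_{8,2}(Ω₂) = (-0.245792, -0.205437) ; Δ = (0.114568, -0.105795)
  [+3]  conj(Y_{8,3})(Ω₁) = (-0.171886, 0.115565) ; Y_{8,3}(Ω₂) = (-0.018654, -0.032095) ; Δ = (0.006915, 0.003361)
  [+4]  conj(Y_{8,4})(Ω₁) = (-0.057616, -0.015202) ; Y_{8,4}(Ω₂) = (0.059692, 0.331046) ; Δ = (0.001593, -0.019981)
  [+5]  conj(Y_{8,5})(Ω₁) = (-0.005556, -0.011132) ; Y_{8,5}(Ω₂) = (-0.005840, 0.034081) ; Δ = (0.000412, -0.000124)
  [+6]  conj(Y_{8,6})(Ω₁) = (0.000724, -0.001776) ; Y_{8,6}(Ω₂) = (0.185640, -0.325885) ; Δ = (-0.000444, -0.000566)
  [+7]  conj(Y_{8,7})(Ω₁) = (0.000201, -0.000070) ; Y_{8,7}(Ω₂) = (0.022277, -0.018951) ; Δ = (0.000003, -0.000005)
  [+8]  conj(Y_{8,8})(Ω₁) = (0.000013, 0.000007) ; Y_{8,8}(Ω₂) = (-0.482579, 0.179879) ; Δ = (-0.000008, -0.000001)
Total Σ_m = (0.277505, -0.000000). Multiply by 0.739198: (0.205131, -0.000000). P_8(cos γ) = 0.205131

0.205131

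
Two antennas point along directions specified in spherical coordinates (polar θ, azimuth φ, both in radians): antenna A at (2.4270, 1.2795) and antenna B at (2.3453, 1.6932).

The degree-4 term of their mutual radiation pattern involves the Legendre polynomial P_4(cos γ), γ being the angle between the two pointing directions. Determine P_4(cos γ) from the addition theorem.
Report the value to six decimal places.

0.611455

Summing Y*_{l m}(θ₁,φ₁)·Y_{l m}(θ₂,φ₂) over m ∈ [−4, 4]; prefactor 4π/(2·4+1) = 1.396263:
  term(m=-4) = -0.000791-0.009393i   from Y*(Ω₁)=+0.032201-0.074986i, Y(Ω₂)=+0.101936-0.054321i
  term(m=-3) = +0.027535-0.080469i   from Y*(Ω₁)=+0.204025+0.170772i, Y(Ω₂)=-0.114762-0.298349i
  term(m=-2) = +0.120578-0.131158i   from Y*(Ω₁)=-0.359150+0.236637i, Y(Ω₂)=-0.401881+0.100397i
  term(m=-1) = +0.021358-0.009377i   from Y*(Ω₁)=-0.066849-0.222961i, Y(Ω₂)=+0.012236+0.099461i
  term(m=+0) = +0.100562+0.000000i   from Y*(Ω₁)=-0.288039-0.000000i, Y(Ω₂)=-0.349126+0.000000i
  term(m=+1) = +0.021358+0.009377i   from Y*(Ω₁)=+0.066849-0.222961i, Y(Ω₂)=-0.012236+0.099461i
  term(m=+2) = +0.120578+0.131158i   from Y*(Ω₁)=-0.359150-0.236637i, Y(Ω₂)=-0.401881-0.100397i
  term(m=+3) = +0.027535+0.080469i   from Y*(Ω₁)=-0.204025+0.170772i, Y(Ω₂)=+0.114762-0.298349i
  term(m=+4) = -0.000791+0.009393i   from Y*(Ω₁)=+0.032201+0.074986i, Y(Ω₂)=+0.101936+0.054321i
Accumulated sum +0.437922-0.000000i; after 4π/(2l+1) scaling, +0.611455-0.000000i ⇒ P_4 = 0.611455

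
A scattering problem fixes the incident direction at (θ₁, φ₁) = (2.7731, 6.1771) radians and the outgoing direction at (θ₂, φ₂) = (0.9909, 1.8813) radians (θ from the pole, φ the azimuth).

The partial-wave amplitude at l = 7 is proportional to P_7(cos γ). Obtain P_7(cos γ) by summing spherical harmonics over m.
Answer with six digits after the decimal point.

Addition theorem: P_7(cos γ) = (4π/15) Σ_m Y*_{lm}(Ω₁) Y_{lm}(Ω₂), m = −7…7:
  [-7]  conj(Y_{7,-7})(Ω₁) = (0.000290, -0.000266) ; Y_{7,-7}(Ω₂) = (0.118074, -0.081253) ; Δ = (0.000013, -0.000055)
  [-6]  conj(Y_{7,-6})(Ω₁) = (-0.003066, 0.002266) ; Y_{7,-6}(Ω₂) = (0.101199, 0.336389) ; Δ = (-0.001073, -0.000802)
  [-5]  conj(Y_{7,-5})(Ω₁) = (0.019795, -0.011610) ; Y_{7,-5}(Ω₂) = (-0.436260, -0.007975) ; Δ = (-0.008728, 0.004907)
  [-4]  conj(Y_{7,-4})(Ω₁) = (-0.087316, 0.039448) ; Y_{7,-4}(Ω₂) = (0.057414, -0.168288) ; Δ = (0.001626, 0.016959)
  [-3]  conj(Y_{7,-3})(Ω₁) = (0.264521, -0.087148) ; Y_{7,-3}(Ω₂) = (-0.204008, -0.151666) ; Δ = (-0.067182, -0.022340)
  [-2]  conj(Y_{7,-2})(Ω₁) = (-0.510435, 0.109954) ; Y_{7,-2}(Ω₂) = (0.250570, -0.179265) ; Δ = (-0.108189, 0.119054)
  [-1]  conj(Y_{7,-1})(Ω₁) = (0.465445, -0.049563) ; Y_{7,-1}(Ω₂) = (-0.041175, -0.128318) ; Δ = (-0.025525, -0.057684)
  [+0]  conj(Y_{7,0})(Ω₁) = (0.188754, -0.000000) ; Y_{7,0}(Ω₂) = (0.326133, 0.000000) ; Δ = (0.061559, 0.000000)
  [+1]  conj(Y_{7,1})(Ω₁) = (-0.465445, -0.049563) ; Y_{7,1}(Ω₂) = (0.041175, -0.128318) ; Δ = (-0.025525, 0.057684)
  [+2]  conj(Y_{7,2})(Ω₁) = (-0.510435, -0.109954) ; Y_{7,2}(Ω₂) = (0.250570, 0.179265) ; Δ = (-0.108189, -0.119054)
  [+3]  conj(Y_{7,3})(Ω₁) = (-0.264521, -0.087148) ; Y_{7,3}(Ω₂) = (0.204008, -0.151666) ; Δ = (-0.067182, 0.022340)
  [+4]  conj(Y_{7,4})(Ω₁) = (-0.087316, -0.039448) ; Y_{7,4}(Ω₂) = (0.057414, 0.168288) ; Δ = (0.001626, -0.016959)
  [+5]  conj(Y_{7,5})(Ω₁) = (-0.019795, -0.011610) ; Y_{7,5}(Ω₂) = (0.436260, -0.007975) ; Δ = (-0.008728, -0.004907)
  [+6]  conj(Y_{7,6})(Ω₁) = (-0.003066, -0.002266) ; Y_{7,6}(Ω₂) = (0.101199, -0.336389) ; Δ = (-0.001073, 0.000802)
  [+7]  conj(Y_{7,7})(Ω₁) = (-0.000290, -0.000266) ; Y_{7,7}(Ω₂) = (-0.118074, -0.081253) ; Δ = (0.000013, 0.000055)
Accumulated sum (-0.356557, 0.000000); after 4π/(2l+1) scaling, (-0.298708, 0.000000) ⇒ P_7 = -0.298708

-0.298708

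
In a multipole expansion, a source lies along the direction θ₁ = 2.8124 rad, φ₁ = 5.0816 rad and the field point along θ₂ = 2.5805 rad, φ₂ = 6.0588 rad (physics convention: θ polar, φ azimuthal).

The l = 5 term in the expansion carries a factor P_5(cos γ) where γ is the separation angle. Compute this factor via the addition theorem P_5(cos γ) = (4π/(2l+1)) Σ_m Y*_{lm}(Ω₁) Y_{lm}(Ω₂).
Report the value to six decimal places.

-0.057487

Summing Y*_{l m}(θ₁,φ₁)·Y_{l m}(θ₂,φ₂) over m ∈ [−5, 5]; prefactor 4π/(2·5+1) = 1.142397:
  term(m=-5) = (0.000006, 0.000032)   from Y*(Ω₁)=(0.001577, 0.000445), Y(Ω₂)=(0.008592, 0.017838)
  term(m=-4) = (-0.001088, 0.001049)   from Y*(Ω₁)=(-0.001423, -0.015103), Y(Ω₂)=(-0.062120, -0.077887)
  term(m=-3) = (-0.022930, -0.004887)   from Y*(Ω₁)=(-0.073817, 0.036864), Y(Ω₂)=(0.222165, 0.177155)
  term(m=-2) = (-0.049454, -0.122533)   from Y*(Ω₁)=(0.209042, 0.190270), Y(Ω₂)=(-0.421175, -0.202812)
  term(m=-1) = (0.091891, -0.136180)   from Y*(Ω₁)=(0.198154, -0.512084), Y(Ω₂)=(0.291693, 0.066573)
  term(m=+0) = (-0.087170, -0.000000)   from Y*(Ω₁)=(-0.313814, -0.000000), Y(Ω₂)=(0.277777, 0.000000)
  term(m=+1) = (0.091891, 0.136180)   from Y*(Ω₁)=(-0.198154, -0.512084), Y(Ω₂)=(-0.291693, 0.066573)
  term(m=+2) = (-0.049454, 0.122533)   from Y*(Ω₁)=(0.209042, -0.190270), Y(Ω₂)=(-0.421175, 0.202812)
  term(m=+3) = (-0.022930, 0.004887)   from Y*(Ω₁)=(0.073817, 0.036864), Y(Ω₂)=(-0.222165, 0.177155)
  term(m=+4) = (-0.001088, -0.001049)   from Y*(Ω₁)=(-0.001423, 0.015103), Y(Ω₂)=(-0.062120, 0.077887)
  term(m=+5) = (0.000006, -0.000032)   from Y*(Ω₁)=(-0.001577, 0.000445), Y(Ω₂)=(-0.008592, 0.017838)
Total Σ_m = (-0.050322, 0.000000). Multiply by 1.142397: (-0.057487, 0.000000). P_5(cos γ) = -0.057487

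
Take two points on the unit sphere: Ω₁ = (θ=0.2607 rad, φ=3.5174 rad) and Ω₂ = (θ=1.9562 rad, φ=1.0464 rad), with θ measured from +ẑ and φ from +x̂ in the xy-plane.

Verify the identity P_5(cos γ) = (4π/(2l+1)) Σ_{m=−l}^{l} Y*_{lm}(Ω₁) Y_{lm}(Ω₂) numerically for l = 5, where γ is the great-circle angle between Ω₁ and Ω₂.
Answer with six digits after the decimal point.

Addition theorem: P_5(cos γ) = (4π/11) Σ_m Y*_{lm}(Ω₁) Y_{lm}(Ω₂), m = −5…5:
  term(m=-5) = (0.000164, -0.000035)   from Y*(Ω₁)=(0.000160, -0.000503), Y(Ω₂)=(0.157460, 0.275257)
  term(m=-4) = (0.002283, 0.001129)   from Y*(Ω₁)=(0.000423, 0.006245), Y(Ω₂)=(0.204536, -0.351671)
  term(m=-3) = (0.001401, 0.002968)   from Y*(Ω₁)=(-0.018812, -0.039612), Y(Ω₂)=(-0.074853, -0.000179)
  term(m=-2) = (0.014051, -0.060115)   from Y*(Ω₁)=(0.143124, 0.133766), Y(Ω₂)=(-0.157129, -0.273162)
  term(m=-1) = (0.066891, -0.053059)   from Y*(Ω₁)=(-0.478609, -0.188839), Y(Ω₂)=(-0.083086, 0.143644)
  term(m=+0) = (-0.144127, 0.000000)   from Y*(Ω₁)=(0.514994, -0.000000), Y(Ω₂)=(-0.279862, 0.000000)
  term(m=+1) = (0.066891, 0.053059)   from Y*(Ω₁)=(0.478609, -0.188839), Y(Ω₂)=(0.083086, 0.143644)
  term(m=+2) = (0.014051, 0.060115)   from Y*(Ω₁)=(0.143124, -0.133766), Y(Ω₂)=(-0.157129, 0.273162)
  term(m=+3) = (0.001401, -0.002968)   from Y*(Ω₁)=(0.018812, -0.039612), Y(Ω₂)=(0.074853, -0.000179)
  term(m=+4) = (0.002283, -0.001129)   from Y*(Ω₁)=(0.000423, -0.006245), Y(Ω₂)=(0.204536, 0.351671)
  term(m=+5) = (0.000164, 0.000035)   from Y*(Ω₁)=(-0.000160, -0.000503), Y(Ω₂)=(-0.157460, 0.275257)
Σ over m = (0.025452, -0.000000); ×(4π/11) → (0.029076, -0.000000). Real part: 0.029076

0.029076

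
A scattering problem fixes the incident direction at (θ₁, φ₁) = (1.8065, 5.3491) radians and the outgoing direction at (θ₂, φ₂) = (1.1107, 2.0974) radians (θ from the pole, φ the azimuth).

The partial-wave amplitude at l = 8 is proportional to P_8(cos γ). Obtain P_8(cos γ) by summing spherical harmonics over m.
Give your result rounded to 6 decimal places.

Expand P_8 via completeness: Σ_{m} conj(Y_{8,m}) at Ω₁ times Y_{8,m} at Ω₂ —
  m=-8: Y*=(0.153264, -0.382282)  Y=(-0.102575, 0.187959)  product (0.056132, 0.068020)
  m=-7: Y*=(-0.382828, 0.099962)  Y=(-0.219913, -0.363046)  product (0.120480, 0.117001)
  m=-6: Y*=(-0.045063, -0.036342)  Y=(0.381220, -0.006874)  product (-0.017429, -0.013545)
  m=-5: Y*=(-0.015108, 0.359824)  Y=(0.004315, -0.007741)  product (0.002720, 0.001670)
  m=-4: Y*=(0.056255, -0.038054)  Y=(0.177995, 0.299913)  product (0.021426, 0.010098)
  m=-3: Y*=(0.300268, 0.105992)  Y=(-0.170243, 0.001535)  product (-0.051281, -0.017584)
  m=-2: Y*=(-0.035524, -0.115917)  Y=(-0.133698, 0.234819)  product (0.031969, 0.007156)
  m=-1: Y*=(0.175556, -0.237417)  Y=(-0.115264, -0.198264)  product (-0.067306, -0.007441)
  m=+0: Y*=(-0.136257, -0.000000)  Y=(-0.239646, 0.000000)  product (0.032653, 0.000000)
  m=+1: Y*=(-0.175556, -0.237417)  Y=(0.115264, -0.198264)  product (-0.067306, 0.007441)
  m=+2: Y*=(-0.035524, 0.115917)  Y=(-0.133698, -0.234819)  product (0.031969, -0.007156)
  m=+3: Y*=(-0.300268, 0.105992)  Y=(0.170243, 0.001535)  product (-0.051281, 0.017584)
  m=+4: Y*=(0.056255, 0.038054)  Y=(0.177995, -0.299913)  product (0.021426, -0.010098)
  m=+5: Y*=(0.015108, 0.359824)  Y=(-0.004315, -0.007741)  product (0.002720, -0.001670)
  m=+6: Y*=(-0.045063, 0.036342)  Y=(0.381220, 0.006874)  product (-0.017429, 0.013545)
  m=+7: Y*=(0.382828, 0.099962)  Y=(0.219913, -0.363046)  product (0.120480, -0.117001)
  m=+8: Y*=(0.153264, 0.382282)  Y=(-0.102575, -0.187959)  product (0.056132, -0.068020)
Total Σ_m = (0.226075, -0.000000). Multiply by 0.739198: (0.167114, -0.000000). P_8(cos γ) = 0.167114

0.167114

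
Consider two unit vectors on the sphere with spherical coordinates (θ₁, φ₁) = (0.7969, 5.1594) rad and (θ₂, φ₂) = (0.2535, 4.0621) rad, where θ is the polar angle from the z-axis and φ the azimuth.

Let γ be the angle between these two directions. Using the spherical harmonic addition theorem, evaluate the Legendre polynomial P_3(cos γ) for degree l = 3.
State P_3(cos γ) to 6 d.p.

Summing Y*_{l m}(θ₁,φ₁)·Y_{l m}(θ₂,φ₂) over m ∈ [−3, 3]; prefactor 4π/(2·3+1) = 1.795196:
  m=-3: (-0.148618, 0.034761) × (0.006112, 0.002442) = (-0.000993, -0.000150)  (running Σ = (-0.000993, -0.000150))
  m=-2: (-0.228819, -0.284835) × (-0.016611, -0.059968) = (-0.013280, 0.018453)  (running Σ = (-0.014273, 0.018303))
  m=-1: (0.144125, -0.300653) × (-0.180848, 0.237751) = (0.045416, 0.088638)  (running Σ = (0.031143, 0.106941))
  m=0: (-0.145410, -0.000000) × (0.608891, 0.000000) = (-0.088539, -0.000000)  (running Σ = (-0.057396, 0.106941))
  m=1: (-0.144125, -0.300653) × (0.180848, 0.237751) = (0.045416, -0.088638)  (running Σ = (-0.011980, 0.018303))
  m=2: (-0.228819, 0.284835) × (-0.016611, 0.059968) = (-0.013280, -0.018453)  (running Σ = (-0.025261, -0.000150))
  m=3: (0.148618, 0.034761) × (-0.006112, 0.002442) = (-0.000993, 0.000150)  (running Σ = (-0.026254, -0.000000))
Accumulated sum (-0.026254, -0.000000); after 4π/(2l+1) scaling, (-0.047131, -0.000000) ⇒ P_3 = -0.047131

-0.047131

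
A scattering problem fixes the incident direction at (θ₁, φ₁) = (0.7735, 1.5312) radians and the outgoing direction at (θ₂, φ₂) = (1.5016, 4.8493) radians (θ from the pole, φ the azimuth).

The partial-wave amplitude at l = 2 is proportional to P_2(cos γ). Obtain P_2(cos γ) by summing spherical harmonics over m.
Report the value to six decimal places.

Addition theorem: P_2(cos γ) = (4π/5) Σ_m Y*_{lm}(Ω₁) Y_{lm}(Ω₂), m = −2…2:
  m=-2: -0.187951+0.014916i × -0.370106+0.103954i = +0.068011-0.025059i  (running Σ = +0.068011-0.025059i)
  m=-1: +0.015287+0.385862i × +0.007273+0.052788i = -0.020258+0.003613i  (running Σ = +0.047753-0.021445i)
  m=0: +0.168952-0.000000i × -0.310868+0.000000i = -0.052522+0.000000i  (running Σ = -0.004769-0.021445i)
  m=1: -0.015287+0.385862i × -0.007273+0.052788i = -0.020258-0.003613i  (running Σ = -0.025027-0.025059i)
  m=2: -0.187951-0.014916i × -0.370106-0.103954i = +0.068011+0.025059i  (running Σ = +0.042984+0.000000i)
Total Σ_m = +0.042984+0.000000i. Multiply by 2.513274: +0.108032+0.000000i. P_2(cos γ) = 0.108032

0.108032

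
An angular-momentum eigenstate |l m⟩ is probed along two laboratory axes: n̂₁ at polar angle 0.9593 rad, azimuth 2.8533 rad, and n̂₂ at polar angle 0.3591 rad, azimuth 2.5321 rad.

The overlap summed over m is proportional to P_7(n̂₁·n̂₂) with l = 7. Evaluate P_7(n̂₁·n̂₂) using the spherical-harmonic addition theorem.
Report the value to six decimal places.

-0.279271

Expand P_7 via completeness: Σ_{m} conj(Y_{7,m}) at Ω₁ times Y_{7,m} at Ω₂ —
  term(m=-7) = (-0.000026, 0.000032)   from Y*(Ω₁)=(0.053357, 0.111236), Y(Ω₂)=(0.000143, 0.000299)
  term(m=-6) = (-0.000373, 0.001001)   from Y*(Ω₁)=(-0.051232, -0.319577), Y(Ω₂)=(-0.002871, -0.001626)
  term(m=-5) = (-0.000319, 0.009062)   from Y*(Ω₁)=(-0.057203, 0.439827), Y(Ω₂)=(0.020355, -0.001922)
  term(m=-4) = (0.006037, 0.020530)   from Y*(Ω₁)=(0.098658, -0.222340), Y(Ω₂)=(-0.067079, 0.056916)
  term(m=-3) = (-0.029464, -0.042410)   from Y*(Ω₁)=(0.126825, -0.148776), Y(Ω₂)=(0.067316, -0.255430)
  term(m=-2) = (-0.141934, -0.106206)   from Y*(Ω₁)=(-0.288799, 0.187806), Y(Ω₂)=(0.177324, 0.483065)
  term(m=-1) = (0.026441, 0.008798)   from Y*(Ω₁)=(-0.054300, 0.016103), Y(Ω₂)=(-0.403422, -0.281655)
  term(m=+0) = (-0.054081, 0.000000)   from Y*(Ω₁)=(0.348900, -0.000000), Y(Ω₂)=(-0.155004, 0.000000)
  term(m=+1) = (0.026441, -0.008798)   from Y*(Ω₁)=(0.054300, 0.016103), Y(Ω₂)=(0.403422, -0.281655)
  term(m=+2) = (-0.141934, 0.106206)   from Y*(Ω₁)=(-0.288799, -0.187806), Y(Ω₂)=(0.177324, -0.483065)
  term(m=+3) = (-0.029464, 0.042410)   from Y*(Ω₁)=(-0.126825, -0.148776), Y(Ω₂)=(-0.067316, -0.255430)
  term(m=+4) = (0.006037, -0.020530)   from Y*(Ω₁)=(0.098658, 0.222340), Y(Ω₂)=(-0.067079, -0.056916)
  term(m=+5) = (-0.000319, -0.009062)   from Y*(Ω₁)=(0.057203, 0.439827), Y(Ω₂)=(-0.020355, -0.001922)
  term(m=+6) = (-0.000373, -0.001001)   from Y*(Ω₁)=(-0.051232, 0.319577), Y(Ω₂)=(-0.002871, 0.001626)
  term(m=+7) = (-0.000026, -0.000032)   from Y*(Ω₁)=(-0.053357, 0.111236), Y(Ω₂)=(-0.000143, 0.000299)
Total Σ_m = (-0.333355, -0.000000). Multiply by 0.837758: (-0.279271, -0.000000). P_7(cos γ) = -0.279271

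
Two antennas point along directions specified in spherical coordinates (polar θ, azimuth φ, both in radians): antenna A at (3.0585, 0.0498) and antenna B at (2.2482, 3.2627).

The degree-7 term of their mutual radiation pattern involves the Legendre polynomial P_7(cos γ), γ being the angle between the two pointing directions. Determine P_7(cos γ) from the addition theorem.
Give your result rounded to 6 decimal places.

Addition theorem: P_7(cos γ) = (4π/15) Σ_m Y*_{lm}(Ω₁) Y_{lm}(Ω₂), m = −7…7:
  m=-7: +0.000000+0.000000i × -0.057703+0.065388i = -0.000000+0.000000i  (running Σ = -0.000000+0.000000i)
  m=-6: -0.000001-0.000000i × -0.196173+0.174376i = +0.000000-0.000000i  (running Σ = +0.000000-0.000000i)
  m=-5: +0.000017+0.000004i × -0.355902+0.246389i = -0.000007+0.000003i  (running Σ = -0.000007+0.000003i)
  m=-4: -0.000337-0.000068i × -0.316151+0.166375i = +0.000118-0.000035i  (running Σ = +0.000111-0.000032i)
  m=-3: +0.004909+0.000739i × +0.042029-0.015979i = +0.000218-0.000047i  (running Σ = +0.000329-0.000079i)
  m=-2: -0.050010-0.004998i × +0.355147-0.087744i = -0.018200+0.002613i  (running Σ = -0.017870+0.002534i)
  m=-1: +0.323308+0.016114i × +0.116053-0.014124i = +0.037748-0.002696i  (running Σ = +0.019878-0.000162i)
  m=0: -0.989436-0.000000i × -0.334100+0.000000i = +0.330571+0.000000i  (running Σ = +0.350449-0.000162i)
  m=1: -0.323308+0.016114i × -0.116053-0.014124i = +0.037748+0.002696i  (running Σ = +0.388198+0.002534i)
  m=2: -0.050010+0.004998i × +0.355147+0.087744i = -0.018200-0.002613i  (running Σ = +0.369998-0.000079i)
  m=3: -0.004909+0.000739i × -0.042029-0.015979i = +0.000218+0.000047i  (running Σ = +0.370216-0.000032i)
  m=4: -0.000337+0.000068i × -0.316151-0.166375i = +0.000118+0.000035i  (running Σ = +0.370334+0.000003i)
  m=5: -0.000017+0.000004i × +0.355902+0.246389i = -0.000007-0.000003i  (running Σ = +0.370327-0.000000i)
  m=6: -0.000001+0.000000i × -0.196173-0.174376i = +0.000000+0.000000i  (running Σ = +0.370327+0.000000i)
  m=7: -0.000000+0.000000i × +0.057703+0.065388i = -0.000000-0.000000i  (running Σ = +0.370327-0.000000i)
Σ over m = +0.370327-0.000000i; ×(4π/15) → +0.310245-0.000000i. Real part: 0.310245

0.310245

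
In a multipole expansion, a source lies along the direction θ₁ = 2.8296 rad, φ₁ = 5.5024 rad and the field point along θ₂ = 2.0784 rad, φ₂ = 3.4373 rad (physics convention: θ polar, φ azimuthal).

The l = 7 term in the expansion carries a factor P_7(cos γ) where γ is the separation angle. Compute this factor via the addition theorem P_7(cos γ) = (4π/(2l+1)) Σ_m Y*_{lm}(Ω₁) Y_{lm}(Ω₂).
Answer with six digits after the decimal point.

Term-by-term m-sum for l=7 (normalisation 4π/15 = 0.837758):
  m=-7: 0.00009 + 0.00009j × 0.09318 + 0.17091j = -0.00001 + 0.00002j  (running Σ = -0.00001 + 0.00002j)
  m=-6: 0.00004 - 0.00149j × 0.08185 + 0.39677j = 0.00059 - 0.00011j  (running Σ = 0.00059 - 0.00008j)
  m=-5: -0.00779 + 0.00744j × -0.03570 + 0.38581j = -0.00259 - 0.00327j  (running Σ = -0.00201 - 0.00335j)
  m=-4: 0.05440 + 0.00100j × -0.00564 + 0.01379j = -0.00032 + 0.00074j  (running Σ = -0.00233 - 0.00261j)
  m=-3: -0.13507 - 0.13886j × 0.21506 - 0.26396j = -0.06570 + 0.00579j  (running Σ = -0.06803 + 0.00318j)
  m=-2: -0.00423 + 0.45858j × 0.14500 - 0.09739j = 0.04405 + 0.06691j  (running Σ = -0.02398 + 0.07009j)
  m=-1: 0.41739 - 0.41356j × -0.26281 + 0.08006j = -0.07659 + 0.14211j  (running Σ = -0.10057 + 0.21219j)
  m=0: -0.03656 + 0.00000j × -0.21237 + 0.00000j = 0.00776 + 0.00000j  (running Σ = -0.09280 + 0.21219j)
  m=1: -0.41739 - 0.41356j × 0.26281 + 0.08006j = -0.07659 - 0.14211j  (running Σ = -0.16939 + 0.07009j)
  m=2: -0.00423 - 0.45858j × 0.14500 + 0.09739j = 0.04405 - 0.06691j  (running Σ = -0.12534 + 0.00318j)
  m=3: 0.13507 - 0.13886j × -0.21506 - 0.26396j = -0.06570 - 0.00579j  (running Σ = -0.19104 - 0.00261j)
  m=4: 0.05440 - 0.00100j × -0.00564 - 0.01379j = -0.00032 - 0.00074j  (running Σ = -0.19136 - 0.00335j)
  m=5: 0.00779 + 0.00744j × 0.03570 + 0.38581j = -0.00259 + 0.00327j  (running Σ = -0.19396 - 0.00008j)
  m=6: 0.00004 + 0.00149j × 0.08185 - 0.39677j = 0.00059 + 0.00011j  (running Σ = -0.19336 + 0.00002j)
  m=7: -0.00009 + 0.00009j × -0.09318 + 0.17091j = -0.00001 - 0.00002j  (running Σ = -0.19337 - 0.00000j)
Total Σ_m = -0.19337 - 0.00000j. Multiply by 0.837758: -0.16200 - 0.00000j. P_7(cos γ) = -0.161998

-0.161998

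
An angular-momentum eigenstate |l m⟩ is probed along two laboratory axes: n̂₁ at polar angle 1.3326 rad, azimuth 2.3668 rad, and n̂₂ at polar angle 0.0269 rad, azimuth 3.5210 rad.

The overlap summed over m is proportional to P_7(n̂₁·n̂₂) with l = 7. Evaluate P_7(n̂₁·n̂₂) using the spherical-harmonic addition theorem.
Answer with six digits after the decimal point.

-0.282315

Expand P_7 via completeness: Σ_{m} conj(Y_{7,m}) at Ω₁ times Y_{7,m} at Ω₂ —
  term(m=-7) = (-0.000000, -0.000000)   from Y*(Ω₁)=(-0.267089, -0.310011), Y(Ω₂)=(0.000000, 0.000000)
  term(m=-6) = (0.000000, -0.000000)   from Y*(Ω₁)=(-0.023640, 0.371003), Y(Ω₂)=(-0.000000, -0.000000)
  term(m=-5) = (-0.000000, -0.000000)   from Y*(Ω₁)=(-0.065318, 0.058734), Y(Ω₂)=(0.000000, 0.000000)
  term(m=-4) = (0.000000, -0.000001)   from Y*(Ω₁)=(0.351162, 0.014906), Y(Ω₂)=(0.000000, -0.000004)
  term(m=-3) = (0.000004, -0.000001)   from Y*(Ω₁)=(-0.016059, -0.017115), Y(Ω₂)=(-0.000072, 0.000156)
  term(m=-2) = (-0.001183, -0.001302)   from Y*(Ω₁)=(0.006891, -0.324808), Y(Ω₂)=(0.003931, -0.003727)
  term(m=-1) = (0.002901, -0.006556)   from Y*(Ω₁)=(-0.046820, 0.045837), Y(Ω₂)=(-0.101635, 0.040524)
  term(m=+0) = (-0.340431, -0.000000)   from Y*(Ω₁)=(-0.314775, -0.000000), Y(Ω₂)=(1.081508, 0.000000)
  term(m=+1) = (0.002901, 0.006556)   from Y*(Ω₁)=(0.046820, 0.045837), Y(Ω₂)=(0.101635, 0.040524)
  term(m=+2) = (-0.001183, 0.001302)   from Y*(Ω₁)=(0.006891, 0.324808), Y(Ω₂)=(0.003931, 0.003727)
  term(m=+3) = (0.000004, 0.000001)   from Y*(Ω₁)=(0.016059, -0.017115), Y(Ω₂)=(0.000072, 0.000156)
  term(m=+4) = (0.000000, 0.000001)   from Y*(Ω₁)=(0.351162, -0.014906), Y(Ω₂)=(0.000000, 0.000004)
  term(m=+5) = (-0.000000, 0.000000)   from Y*(Ω₁)=(0.065318, 0.058734), Y(Ω₂)=(-0.000000, 0.000000)
  term(m=+6) = (0.000000, 0.000000)   from Y*(Ω₁)=(-0.023640, -0.371003), Y(Ω₂)=(-0.000000, 0.000000)
  term(m=+7) = (-0.000000, 0.000000)   from Y*(Ω₁)=(0.267089, -0.310011), Y(Ω₂)=(-0.000000, 0.000000)
Accumulated sum (-0.336988, -0.000000); after 4π/(2l+1) scaling, (-0.282315, -0.000000) ⇒ P_7 = -0.282315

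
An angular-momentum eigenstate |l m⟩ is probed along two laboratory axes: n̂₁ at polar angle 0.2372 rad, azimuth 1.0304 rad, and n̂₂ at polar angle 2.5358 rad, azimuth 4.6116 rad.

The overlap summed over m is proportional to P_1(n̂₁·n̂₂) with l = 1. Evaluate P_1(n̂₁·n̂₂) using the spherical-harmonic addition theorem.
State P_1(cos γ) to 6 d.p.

Addition theorem: P_1(cos γ) = (4π/3) Σ_m Y*_{lm}(Ω₁) Y_{lm}(Ω₂), m = −1…1:
  [-1]  conj(Y_{1,-1})(Ω₁) = (0.041768, 0.069616) ; Y_{1,-1}(Ω₂) = (-0.019795, 0.195731) ; Δ = (-0.014453, 0.006797)
  [+0]  conj(Y_{1,0})(Ω₁) = (0.474922, -0.000000) ; Y_{1,0}(Ω₂) = (-0.401656, 0.000000) ; Δ = (-0.190755, 0.000000)
  [+1]  conj(Y_{1,1})(Ω₁) = (-0.041768, 0.069616) ; Y_{1,1}(Ω₂) = (0.019795, 0.195731) ; Δ = (-0.014453, -0.006797)
Σ over m = (-0.219661, 0.000000); ×(4π/3) → (-0.920113, 0.000000). Real part: -0.920113

-0.920113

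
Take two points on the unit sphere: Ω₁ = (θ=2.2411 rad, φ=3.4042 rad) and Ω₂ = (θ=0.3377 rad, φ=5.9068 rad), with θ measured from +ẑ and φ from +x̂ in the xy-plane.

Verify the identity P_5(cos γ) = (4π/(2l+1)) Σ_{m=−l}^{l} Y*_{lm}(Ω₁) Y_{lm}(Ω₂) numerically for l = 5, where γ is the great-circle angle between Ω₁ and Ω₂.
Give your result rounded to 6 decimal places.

0.405517

Expand P_5 via completeness: Σ_{m} conj(Y_{5,m}) at Ω₁ times Y_{5,m} at Ω₂ —
  term(m=-5) = (0.000254, 0.000014)   from Y*(Ω₁)=(-0.034962, -0.132622), Y(Ω₂)=(-0.000567, 0.001764)
  term(m=-4) = (0.004781, -0.003171)   from Y*(Ω₁)=(-0.170951, -0.298318), Y(Ω₂)=(0.001088, 0.016651)
  term(m=-3) = (0.012325, -0.034170)   from Y*(Ω₁)=(-0.290433, -0.291844), Y(Ω₂)=(0.037709, 0.079759)
  term(m=-2) = (-0.008633, -0.028637)   from Y*(Ω₁)=(-0.088247, -0.051140), Y(Ω₂)=(0.214017, 0.200488)
  term(m=-1) = (0.141207, 0.104914)   from Y*(Ω₁)=(0.309096, 0.083090), Y(Ω₂)=(0.511143, 0.202018)
  term(m=+0) = (0.055102, 0.000000)   from Y*(Ω₁)=(0.191187, -0.000000), Y(Ω₂)=(0.288213, 0.000000)
  term(m=+1) = (0.141207, -0.104914)   from Y*(Ω₁)=(-0.309096, 0.083090), Y(Ω₂)=(-0.511143, 0.202018)
  term(m=+2) = (-0.008633, 0.028637)   from Y*(Ω₁)=(-0.088247, 0.051140), Y(Ω₂)=(0.214017, -0.200488)
  term(m=+3) = (0.012325, 0.034170)   from Y*(Ω₁)=(0.290433, -0.291844), Y(Ω₂)=(-0.037709, 0.079759)
  term(m=+4) = (0.004781, 0.003171)   from Y*(Ω₁)=(-0.170951, 0.298318), Y(Ω₂)=(0.001088, -0.016651)
  term(m=+5) = (0.000254, -0.000014)   from Y*(Ω₁)=(0.034962, -0.132622), Y(Ω₂)=(0.000567, 0.001764)
Total Σ_m = (0.354970, -0.000000). Multiply by 1.142397: (0.405517, -0.000000). P_5(cos γ) = 0.405517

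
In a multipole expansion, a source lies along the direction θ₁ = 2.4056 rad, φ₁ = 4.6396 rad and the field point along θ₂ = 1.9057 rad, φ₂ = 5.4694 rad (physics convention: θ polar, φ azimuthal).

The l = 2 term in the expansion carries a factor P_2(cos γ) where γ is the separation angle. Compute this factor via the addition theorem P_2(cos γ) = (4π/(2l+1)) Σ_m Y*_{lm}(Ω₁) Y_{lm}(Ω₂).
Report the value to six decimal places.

Term-by-term m-sum for l=2 (normalisation 4π/5 = 2.513274):
  m=-2: -0.17224 + 0.02525j × -0.01955 + 0.34399j = -0.00532 - 0.05974j  (running Σ = -0.00532 - 0.05974j)
  m=-1: 0.02795 + 0.38337j × -0.16469 - 0.17432j = 0.06222 - 0.06801j  (running Σ = 0.05691 - 0.12775j)
  m=0: 0.20437 + 0.00000j × -0.21318 + 0.00000j = -0.04357 + 0.00000j  (running Σ = 0.01334 - 0.12775j)
  m=1: -0.02795 + 0.38337j × 0.16469 - 0.17432j = 0.06222 + 0.06801j  (running Σ = 0.07556 - 0.05974j)
  m=2: -0.17224 - 0.02525j × -0.01955 - 0.34399j = -0.00532 + 0.05974j  (running Σ = 0.07024 - 0.00000j)
Σ over m = 0.07024 - 0.00000j; ×(4π/5) → 0.17654 - 0.00000j. Real part: 0.176543

0.176543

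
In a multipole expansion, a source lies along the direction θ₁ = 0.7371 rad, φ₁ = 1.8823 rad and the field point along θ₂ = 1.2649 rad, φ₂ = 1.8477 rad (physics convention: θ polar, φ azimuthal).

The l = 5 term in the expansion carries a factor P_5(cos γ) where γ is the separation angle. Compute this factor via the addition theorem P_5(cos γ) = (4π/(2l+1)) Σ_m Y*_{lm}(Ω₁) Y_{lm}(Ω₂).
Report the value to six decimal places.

Summing Y*_{l m}(θ₁,φ₁)·Y_{l m}(θ₂,φ₂) over m ∈ [−5, 5]; prefactor 4π/(2·5+1) = 1.142397:
  term(m=-5) = (0.022953, 0.004011)   from Y*(Ω₁)=(-0.063667, 0.000845), Y(Ω₂)=(-0.359619, -0.067775)
  term(m=-4) = (0.080286, 0.011183)   from Y*(Ω₁)=(0.070778, 0.210208), Y(Ω₂)=(0.163288, -0.326958)
  term(m=-3) = (-0.022661, -0.002361)   from Y*(Ω₁)=(0.332391, -0.245566), Y(Ω₂)=(-0.040709, -0.037177)
  term(m=-2) = (-0.123169, -0.008537)   from Y*(Ω₁)=(-0.296808, -0.213244), Y(Ω₂)=(0.287330, -0.177672)
  term(m=-1) = (0.002316, 0.000080)   from Y*(Ω₁)=(0.023990, -0.074508), Y(Ω₂)=(0.008094, 0.028480)
  term(m=+0) = (-0.124197, -0.000000)   from Y*(Ω₁)=(-0.384562, -0.000000), Y(Ω₂)=(0.322956, 0.000000)
  term(m=+1) = (0.002316, -0.000080)   from Y*(Ω₁)=(-0.023990, -0.074508), Y(Ω₂)=(-0.008094, 0.028480)
  term(m=+2) = (-0.123169, 0.008537)   from Y*(Ω₁)=(-0.296808, 0.213244), Y(Ω₂)=(0.287330, 0.177672)
  term(m=+3) = (-0.022661, 0.002361)   from Y*(Ω₁)=(-0.332391, -0.245566), Y(Ω₂)=(0.040709, -0.037177)
  term(m=+4) = (0.080286, -0.011183)   from Y*(Ω₁)=(0.070778, -0.210208), Y(Ω₂)=(0.163288, 0.326958)
  term(m=+5) = (0.022953, -0.004011)   from Y*(Ω₁)=(0.063667, 0.000845), Y(Ω₂)=(0.359619, -0.067775)
Σ over m = (-0.204746, 0.000000); ×(4π/11) → (-0.233901, 0.000000). Real part: -0.233901

-0.233901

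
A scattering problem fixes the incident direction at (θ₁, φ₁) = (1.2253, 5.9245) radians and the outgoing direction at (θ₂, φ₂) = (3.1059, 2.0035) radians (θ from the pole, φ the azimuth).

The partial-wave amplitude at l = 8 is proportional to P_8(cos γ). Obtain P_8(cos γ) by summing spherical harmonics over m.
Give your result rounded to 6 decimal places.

Addition theorem: P_8(cos γ) = (4π/17) Σ_m Y*_{lm}(Ω₁) Y_{lm}(Ω₂), m = −8…8:
  m=-8: (-0.304974, -0.085097) × (-0.000000, 0.000000) = (0.000000, -0.000000)  (running Σ = (0.000000, -0.000000))
  m=-7: (-0.368129, -0.268857) × (-0.000000, 0.000000) = (0.000000, -0.000000)  (running Σ = (0.000000, -0.000000))
  m=-6: (-0.103322, -0.157251) × (0.000000, 0.000000) = (-0.000000, -0.000000)  (running Σ = (-0.000000, -0.000000))
  m=-5: (0.057377, 0.253453) × (0.000000, -0.000000) = (0.000000, 0.000000)  (running Σ = (0.000000, 0.000000))
  m=-4: (-0.040529, 0.296048) × (-0.000003, -0.000022) = (0.000007, -0.000000)  (running Σ = (0.000007, -0.000000))
  m=-3: (0.062125, -0.115155) × (-0.000609, -0.000170) = (-0.000057, 0.000060)  (running Σ = (-0.000051, 0.000059))
  m=-2: (0.240895, -0.210163) × (-0.008462, 0.009937) = (0.000050, 0.004172)  (running Σ = (-0.000001, 0.004232))
  m=-1: (-0.067454, 0.025289) × (0.073020, 0.158088) = (-0.008923, -0.008817)  (running Σ = (-0.008924, -0.004585))
  m=0: (-0.321326, -0.000000) × (1.136586, 0.000000) = (-0.365214, -0.000000)  (running Σ = (-0.374139, -0.004585))
  m=1: (0.067454, 0.025289) × (-0.073020, 0.158088) = (-0.008923, 0.008817)  (running Σ = (-0.383062, 0.004232))
  m=2: (0.240895, 0.210163) × (-0.008462, -0.009937) = (0.000050, -0.004172)  (running Σ = (-0.383012, 0.000059))
  m=3: (-0.062125, -0.115155) × (0.000609, -0.000170) = (-0.000057, -0.000060)  (running Σ = (-0.383069, -0.000000))
  m=4: (-0.040529, -0.296048) × (-0.000003, 0.000022) = (0.000007, 0.000000)  (running Σ = (-0.383063, 0.000000))
  m=5: (-0.057377, 0.253453) × (-0.000000, -0.000000) = (0.000000, -0.000000)  (running Σ = (-0.383063, -0.000000))
  m=6: (-0.103322, 0.157251) × (0.000000, -0.000000) = (-0.000000, 0.000000)  (running Σ = (-0.383063, -0.000000))
  m=7: (0.368129, -0.268857) × (0.000000, 0.000000) = (0.000000, 0.000000)  (running Σ = (-0.383063, -0.000000))
  m=8: (-0.304974, 0.085097) × (-0.000000, -0.000000) = (0.000000, 0.000000)  (running Σ = (-0.383063, -0.000000))
Total Σ_m = (-0.383063, -0.000000). Multiply by 0.739198: (-0.283159, -0.000000). P_8(cos γ) = -0.283159

-0.283159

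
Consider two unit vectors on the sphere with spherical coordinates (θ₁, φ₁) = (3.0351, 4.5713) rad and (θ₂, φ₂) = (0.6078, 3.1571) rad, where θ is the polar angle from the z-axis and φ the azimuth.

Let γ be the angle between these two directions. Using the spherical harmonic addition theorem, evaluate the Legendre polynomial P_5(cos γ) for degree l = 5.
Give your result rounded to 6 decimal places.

0.390449

Summing Y*_{l m}(θ₁,φ₁)·Y_{l m}(θ₂,φ₂) over m ∈ [−5, 5]; prefactor 4π/(2·5+1) = 1.142397:
  m=-5: -0.000004-0.000005i × -0.028103+0.002183i = +0.000000+0.000000i  (running Σ = +0.000000+0.000000i)
  m=-4: -0.000157+0.000100i × +0.127890-0.007943i = -0.000019+0.000014i  (running Σ = -0.000019+0.000014i)
  m=-3: +0.001348+0.002992i × -0.325961+0.015175i = -0.000485-0.000955i  (running Σ = -0.000504-0.000941i)
  m=-2: +0.035952-0.010423i × +0.463309-0.014374i = +0.016507-0.005346i  (running Σ = +0.016003-0.006286i)
  m=-1: -0.036796-0.259068i × -0.201566+0.003126i = +0.008227+0.052104i  (running Σ = +0.024230+0.045818i)
  m=0: -0.857664-0.000000i × -0.341999+0.000000i = +0.293320+0.000000i  (running Σ = +0.317550+0.045818i)
  m=1: +0.036796-0.259068i × +0.201566+0.003126i = +0.008227-0.052104i  (running Σ = +0.325777-0.006286i)
  m=2: +0.035952+0.010423i × +0.463309+0.014374i = +0.016507+0.005346i  (running Σ = +0.342284-0.000941i)
  m=3: -0.001348+0.002992i × +0.325961+0.015175i = -0.000485+0.000955i  (running Σ = +0.341799+0.000014i)
  m=4: -0.000157-0.000100i × +0.127890+0.007943i = -0.000019-0.000014i  (running Σ = +0.341780+0.000000i)
  m=5: +0.000004-0.000005i × +0.028103+0.002183i = +0.000000-0.000000i  (running Σ = +0.341780+0.000000i)
Accumulated sum +0.341780+0.000000i; after 4π/(2l+1) scaling, +0.390449+0.000000i ⇒ P_5 = 0.390449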